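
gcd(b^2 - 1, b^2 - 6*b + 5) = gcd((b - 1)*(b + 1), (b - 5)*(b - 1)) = b - 1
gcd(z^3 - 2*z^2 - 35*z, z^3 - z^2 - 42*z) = z^2 - 7*z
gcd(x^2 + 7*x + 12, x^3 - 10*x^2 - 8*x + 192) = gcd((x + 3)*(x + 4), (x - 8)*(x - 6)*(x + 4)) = x + 4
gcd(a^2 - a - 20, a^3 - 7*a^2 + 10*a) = a - 5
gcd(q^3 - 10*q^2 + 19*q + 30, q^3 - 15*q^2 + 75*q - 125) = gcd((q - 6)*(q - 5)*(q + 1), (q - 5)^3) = q - 5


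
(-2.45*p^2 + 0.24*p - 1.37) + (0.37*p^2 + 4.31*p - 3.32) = -2.08*p^2 + 4.55*p - 4.69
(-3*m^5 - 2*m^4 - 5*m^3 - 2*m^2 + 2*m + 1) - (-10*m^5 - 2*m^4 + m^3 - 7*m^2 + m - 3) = 7*m^5 - 6*m^3 + 5*m^2 + m + 4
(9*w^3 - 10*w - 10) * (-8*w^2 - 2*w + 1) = -72*w^5 - 18*w^4 + 89*w^3 + 100*w^2 + 10*w - 10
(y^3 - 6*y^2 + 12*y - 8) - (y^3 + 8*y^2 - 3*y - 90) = -14*y^2 + 15*y + 82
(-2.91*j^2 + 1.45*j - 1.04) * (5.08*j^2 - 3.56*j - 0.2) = -14.7828*j^4 + 17.7256*j^3 - 9.8632*j^2 + 3.4124*j + 0.208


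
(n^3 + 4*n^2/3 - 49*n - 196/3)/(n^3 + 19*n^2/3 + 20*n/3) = (n^2 - 49)/(n*(n + 5))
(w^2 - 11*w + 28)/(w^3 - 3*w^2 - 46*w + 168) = (w - 7)/(w^2 + w - 42)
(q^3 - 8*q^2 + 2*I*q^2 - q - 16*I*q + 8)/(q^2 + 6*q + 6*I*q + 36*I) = (q^3 + 2*q^2*(-4 + I) - q*(1 + 16*I) + 8)/(q^2 + 6*q*(1 + I) + 36*I)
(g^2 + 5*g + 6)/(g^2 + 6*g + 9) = (g + 2)/(g + 3)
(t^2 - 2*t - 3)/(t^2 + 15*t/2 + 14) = 2*(t^2 - 2*t - 3)/(2*t^2 + 15*t + 28)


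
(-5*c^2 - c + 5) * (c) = -5*c^3 - c^2 + 5*c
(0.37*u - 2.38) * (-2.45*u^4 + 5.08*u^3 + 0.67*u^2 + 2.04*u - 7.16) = -0.9065*u^5 + 7.7106*u^4 - 11.8425*u^3 - 0.8398*u^2 - 7.5044*u + 17.0408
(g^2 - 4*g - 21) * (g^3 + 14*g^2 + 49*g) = g^5 + 10*g^4 - 28*g^3 - 490*g^2 - 1029*g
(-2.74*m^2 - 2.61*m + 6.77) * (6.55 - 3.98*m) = 10.9052*m^3 - 7.5592*m^2 - 44.0401*m + 44.3435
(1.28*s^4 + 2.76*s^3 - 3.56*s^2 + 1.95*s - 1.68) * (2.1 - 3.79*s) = -4.8512*s^5 - 7.7724*s^4 + 19.2884*s^3 - 14.8665*s^2 + 10.4622*s - 3.528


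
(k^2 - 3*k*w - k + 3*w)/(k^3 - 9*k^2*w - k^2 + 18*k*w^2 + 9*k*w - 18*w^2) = 1/(k - 6*w)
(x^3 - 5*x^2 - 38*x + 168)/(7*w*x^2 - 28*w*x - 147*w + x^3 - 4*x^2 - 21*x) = (x^2 + 2*x - 24)/(7*w*x + 21*w + x^2 + 3*x)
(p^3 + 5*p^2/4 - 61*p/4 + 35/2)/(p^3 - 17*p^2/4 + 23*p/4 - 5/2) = (4*p^2 + 13*p - 35)/(4*p^2 - 9*p + 5)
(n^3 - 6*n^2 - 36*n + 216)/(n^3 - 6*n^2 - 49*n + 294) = (n^2 - 36)/(n^2 - 49)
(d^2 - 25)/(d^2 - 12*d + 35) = (d + 5)/(d - 7)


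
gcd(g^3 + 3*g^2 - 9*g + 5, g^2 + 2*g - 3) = g - 1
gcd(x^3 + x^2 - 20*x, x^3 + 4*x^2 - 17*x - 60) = x^2 + x - 20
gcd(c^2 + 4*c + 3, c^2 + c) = c + 1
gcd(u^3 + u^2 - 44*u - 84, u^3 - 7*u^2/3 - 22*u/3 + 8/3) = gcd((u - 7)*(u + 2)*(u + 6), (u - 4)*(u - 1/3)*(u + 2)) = u + 2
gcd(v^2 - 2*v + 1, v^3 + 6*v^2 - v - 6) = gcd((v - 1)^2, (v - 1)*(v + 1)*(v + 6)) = v - 1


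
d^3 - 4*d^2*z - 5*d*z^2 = d*(d - 5*z)*(d + z)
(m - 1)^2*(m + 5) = m^3 + 3*m^2 - 9*m + 5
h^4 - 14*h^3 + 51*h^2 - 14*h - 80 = (h - 8)*(h - 5)*(h - 2)*(h + 1)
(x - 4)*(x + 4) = x^2 - 16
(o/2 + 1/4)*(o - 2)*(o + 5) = o^3/2 + 7*o^2/4 - 17*o/4 - 5/2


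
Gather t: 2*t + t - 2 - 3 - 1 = 3*t - 6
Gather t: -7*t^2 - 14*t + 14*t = -7*t^2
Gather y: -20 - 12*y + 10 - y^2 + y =-y^2 - 11*y - 10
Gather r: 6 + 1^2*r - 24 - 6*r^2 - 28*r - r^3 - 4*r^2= -r^3 - 10*r^2 - 27*r - 18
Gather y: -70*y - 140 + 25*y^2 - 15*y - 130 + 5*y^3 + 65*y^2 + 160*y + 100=5*y^3 + 90*y^2 + 75*y - 170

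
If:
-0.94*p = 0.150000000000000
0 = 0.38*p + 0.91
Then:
No Solution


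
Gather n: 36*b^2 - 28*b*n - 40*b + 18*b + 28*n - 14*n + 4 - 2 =36*b^2 - 22*b + n*(14 - 28*b) + 2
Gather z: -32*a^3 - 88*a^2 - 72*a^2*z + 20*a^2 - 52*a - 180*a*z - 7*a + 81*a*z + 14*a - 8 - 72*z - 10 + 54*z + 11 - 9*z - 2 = -32*a^3 - 68*a^2 - 45*a + z*(-72*a^2 - 99*a - 27) - 9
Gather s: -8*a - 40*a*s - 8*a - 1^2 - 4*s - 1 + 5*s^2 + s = -16*a + 5*s^2 + s*(-40*a - 3) - 2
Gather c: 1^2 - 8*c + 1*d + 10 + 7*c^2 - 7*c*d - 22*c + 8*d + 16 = 7*c^2 + c*(-7*d - 30) + 9*d + 27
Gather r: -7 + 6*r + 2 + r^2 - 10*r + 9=r^2 - 4*r + 4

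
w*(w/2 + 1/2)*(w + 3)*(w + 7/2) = w^4/2 + 15*w^3/4 + 17*w^2/2 + 21*w/4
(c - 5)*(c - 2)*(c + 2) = c^3 - 5*c^2 - 4*c + 20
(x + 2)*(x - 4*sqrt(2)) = x^2 - 4*sqrt(2)*x + 2*x - 8*sqrt(2)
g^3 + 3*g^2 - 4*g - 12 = (g - 2)*(g + 2)*(g + 3)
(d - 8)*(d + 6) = d^2 - 2*d - 48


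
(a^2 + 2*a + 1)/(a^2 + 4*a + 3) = (a + 1)/(a + 3)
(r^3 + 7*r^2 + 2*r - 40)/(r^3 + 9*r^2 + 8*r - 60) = (r + 4)/(r + 6)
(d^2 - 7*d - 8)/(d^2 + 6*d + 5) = (d - 8)/(d + 5)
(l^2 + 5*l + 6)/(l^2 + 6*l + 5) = (l^2 + 5*l + 6)/(l^2 + 6*l + 5)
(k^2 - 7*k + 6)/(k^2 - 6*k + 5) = (k - 6)/(k - 5)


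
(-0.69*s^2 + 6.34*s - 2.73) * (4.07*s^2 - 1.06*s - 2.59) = -2.8083*s^4 + 26.5352*s^3 - 16.0444*s^2 - 13.5268*s + 7.0707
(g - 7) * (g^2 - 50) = g^3 - 7*g^2 - 50*g + 350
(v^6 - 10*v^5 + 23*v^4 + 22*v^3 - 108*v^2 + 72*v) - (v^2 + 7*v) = v^6 - 10*v^5 + 23*v^4 + 22*v^3 - 109*v^2 + 65*v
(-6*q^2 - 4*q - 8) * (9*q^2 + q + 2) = -54*q^4 - 42*q^3 - 88*q^2 - 16*q - 16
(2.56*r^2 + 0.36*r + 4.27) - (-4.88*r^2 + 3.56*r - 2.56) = 7.44*r^2 - 3.2*r + 6.83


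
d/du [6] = 0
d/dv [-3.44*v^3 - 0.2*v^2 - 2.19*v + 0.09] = -10.32*v^2 - 0.4*v - 2.19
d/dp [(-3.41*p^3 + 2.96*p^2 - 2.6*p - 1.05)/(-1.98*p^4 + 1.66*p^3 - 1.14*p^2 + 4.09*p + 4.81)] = (-6.7518*p^6 + 11.7216*p^5 - 16.4702*p^4 - 27.5778*p^3 - 34.8349*p^2 + 26.0812*p - 8.2115)/(3.9204*p^8 - 6.5736*p^7 + 7.27*p^6 - 19.9812*p^5 - 4.1692*p^4 + 6.644*p^3 + 5.7613*p^2 + 39.3458*p + 23.1361)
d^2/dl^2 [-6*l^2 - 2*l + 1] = -12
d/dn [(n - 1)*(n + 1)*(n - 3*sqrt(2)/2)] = 3*n^2 - 3*sqrt(2)*n - 1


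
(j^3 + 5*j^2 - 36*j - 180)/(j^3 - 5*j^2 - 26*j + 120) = (j + 6)/(j - 4)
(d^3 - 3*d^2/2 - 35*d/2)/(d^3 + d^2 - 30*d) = (d + 7/2)/(d + 6)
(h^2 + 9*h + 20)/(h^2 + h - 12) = (h + 5)/(h - 3)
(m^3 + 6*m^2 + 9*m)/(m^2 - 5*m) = (m^2 + 6*m + 9)/(m - 5)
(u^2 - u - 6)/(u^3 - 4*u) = (u - 3)/(u*(u - 2))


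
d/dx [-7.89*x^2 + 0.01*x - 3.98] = 0.01 - 15.78*x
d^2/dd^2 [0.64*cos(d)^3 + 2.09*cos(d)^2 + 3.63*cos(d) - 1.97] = -4.11*cos(d) - 4.18*cos(2*d) - 1.44*cos(3*d)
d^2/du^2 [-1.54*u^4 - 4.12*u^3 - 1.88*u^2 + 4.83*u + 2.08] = -18.48*u^2 - 24.72*u - 3.76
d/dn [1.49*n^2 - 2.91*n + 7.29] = 2.98*n - 2.91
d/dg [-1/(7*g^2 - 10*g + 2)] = 2*(7*g - 5)/(7*g^2 - 10*g + 2)^2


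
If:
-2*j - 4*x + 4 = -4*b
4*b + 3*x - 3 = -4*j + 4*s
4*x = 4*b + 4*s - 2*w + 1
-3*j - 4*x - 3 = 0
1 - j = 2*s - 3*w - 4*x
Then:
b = 17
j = -75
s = -137/8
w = -443/4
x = 111/2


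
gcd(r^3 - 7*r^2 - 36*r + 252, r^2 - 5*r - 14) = r - 7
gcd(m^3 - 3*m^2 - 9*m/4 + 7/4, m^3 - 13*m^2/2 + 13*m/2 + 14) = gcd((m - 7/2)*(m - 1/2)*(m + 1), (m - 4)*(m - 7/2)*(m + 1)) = m^2 - 5*m/2 - 7/2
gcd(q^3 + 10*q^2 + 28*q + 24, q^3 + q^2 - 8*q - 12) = q^2 + 4*q + 4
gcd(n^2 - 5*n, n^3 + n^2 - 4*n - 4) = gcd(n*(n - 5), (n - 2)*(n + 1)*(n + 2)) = 1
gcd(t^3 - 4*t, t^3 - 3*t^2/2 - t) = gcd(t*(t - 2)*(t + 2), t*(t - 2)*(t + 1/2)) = t^2 - 2*t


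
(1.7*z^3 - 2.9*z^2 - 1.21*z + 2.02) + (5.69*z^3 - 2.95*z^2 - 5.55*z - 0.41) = 7.39*z^3 - 5.85*z^2 - 6.76*z + 1.61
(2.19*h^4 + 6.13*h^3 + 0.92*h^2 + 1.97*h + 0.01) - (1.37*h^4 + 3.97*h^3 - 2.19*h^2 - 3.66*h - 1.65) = 0.82*h^4 + 2.16*h^3 + 3.11*h^2 + 5.63*h + 1.66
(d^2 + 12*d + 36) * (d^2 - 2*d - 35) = d^4 + 10*d^3 - 23*d^2 - 492*d - 1260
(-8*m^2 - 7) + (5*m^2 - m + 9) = -3*m^2 - m + 2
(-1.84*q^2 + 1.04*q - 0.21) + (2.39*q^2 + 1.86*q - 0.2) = 0.55*q^2 + 2.9*q - 0.41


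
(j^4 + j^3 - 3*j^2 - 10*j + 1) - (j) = j^4 + j^3 - 3*j^2 - 11*j + 1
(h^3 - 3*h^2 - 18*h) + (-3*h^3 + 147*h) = -2*h^3 - 3*h^2 + 129*h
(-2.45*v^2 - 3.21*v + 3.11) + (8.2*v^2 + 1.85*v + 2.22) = 5.75*v^2 - 1.36*v + 5.33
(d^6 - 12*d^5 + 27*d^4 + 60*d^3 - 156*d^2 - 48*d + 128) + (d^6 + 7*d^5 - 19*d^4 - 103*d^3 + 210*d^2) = 2*d^6 - 5*d^5 + 8*d^4 - 43*d^3 + 54*d^2 - 48*d + 128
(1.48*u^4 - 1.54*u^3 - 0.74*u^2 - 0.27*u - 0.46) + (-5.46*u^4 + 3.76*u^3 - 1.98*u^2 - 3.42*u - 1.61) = -3.98*u^4 + 2.22*u^3 - 2.72*u^2 - 3.69*u - 2.07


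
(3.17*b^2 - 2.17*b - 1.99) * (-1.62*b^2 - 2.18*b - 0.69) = -5.1354*b^4 - 3.3952*b^3 + 5.7671*b^2 + 5.8355*b + 1.3731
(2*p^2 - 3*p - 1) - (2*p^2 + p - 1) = -4*p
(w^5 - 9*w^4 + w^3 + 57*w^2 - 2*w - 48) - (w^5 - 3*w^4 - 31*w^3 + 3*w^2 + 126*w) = -6*w^4 + 32*w^3 + 54*w^2 - 128*w - 48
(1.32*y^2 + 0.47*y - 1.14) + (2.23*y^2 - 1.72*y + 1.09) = 3.55*y^2 - 1.25*y - 0.0499999999999998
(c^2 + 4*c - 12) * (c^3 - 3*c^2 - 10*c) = c^5 + c^4 - 34*c^3 - 4*c^2 + 120*c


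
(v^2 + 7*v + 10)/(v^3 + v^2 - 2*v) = (v + 5)/(v*(v - 1))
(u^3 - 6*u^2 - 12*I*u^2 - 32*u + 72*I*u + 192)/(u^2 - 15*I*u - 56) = (u^2 + u*(-6 - 4*I) + 24*I)/(u - 7*I)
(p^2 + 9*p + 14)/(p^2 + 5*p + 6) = (p + 7)/(p + 3)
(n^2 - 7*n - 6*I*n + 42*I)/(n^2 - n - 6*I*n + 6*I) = (n - 7)/(n - 1)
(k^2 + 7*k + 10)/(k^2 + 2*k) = (k + 5)/k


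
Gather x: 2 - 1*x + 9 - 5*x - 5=6 - 6*x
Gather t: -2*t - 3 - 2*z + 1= -2*t - 2*z - 2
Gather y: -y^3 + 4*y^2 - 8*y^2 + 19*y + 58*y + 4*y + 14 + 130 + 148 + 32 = -y^3 - 4*y^2 + 81*y + 324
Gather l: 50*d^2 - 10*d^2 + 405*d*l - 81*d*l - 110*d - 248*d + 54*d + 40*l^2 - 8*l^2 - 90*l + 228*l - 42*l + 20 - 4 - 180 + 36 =40*d^2 - 304*d + 32*l^2 + l*(324*d + 96) - 128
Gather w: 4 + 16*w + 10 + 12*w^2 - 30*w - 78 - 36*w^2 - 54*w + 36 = -24*w^2 - 68*w - 28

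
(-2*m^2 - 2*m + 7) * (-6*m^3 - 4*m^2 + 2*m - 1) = 12*m^5 + 20*m^4 - 38*m^3 - 30*m^2 + 16*m - 7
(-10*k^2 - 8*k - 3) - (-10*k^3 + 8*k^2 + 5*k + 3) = 10*k^3 - 18*k^2 - 13*k - 6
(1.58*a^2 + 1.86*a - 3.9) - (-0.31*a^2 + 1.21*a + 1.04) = 1.89*a^2 + 0.65*a - 4.94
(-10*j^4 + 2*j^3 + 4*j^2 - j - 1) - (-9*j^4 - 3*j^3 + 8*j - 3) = -j^4 + 5*j^3 + 4*j^2 - 9*j + 2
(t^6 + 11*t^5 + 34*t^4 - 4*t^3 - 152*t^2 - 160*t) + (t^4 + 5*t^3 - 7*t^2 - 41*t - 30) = t^6 + 11*t^5 + 35*t^4 + t^3 - 159*t^2 - 201*t - 30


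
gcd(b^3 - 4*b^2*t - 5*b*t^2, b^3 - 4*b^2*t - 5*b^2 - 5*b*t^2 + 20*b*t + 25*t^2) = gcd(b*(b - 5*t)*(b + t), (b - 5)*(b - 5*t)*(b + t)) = -b^2 + 4*b*t + 5*t^2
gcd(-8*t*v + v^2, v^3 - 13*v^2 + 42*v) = v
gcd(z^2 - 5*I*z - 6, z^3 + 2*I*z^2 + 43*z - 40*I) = 1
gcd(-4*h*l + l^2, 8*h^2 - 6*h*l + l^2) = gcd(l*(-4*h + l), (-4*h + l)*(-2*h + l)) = 4*h - l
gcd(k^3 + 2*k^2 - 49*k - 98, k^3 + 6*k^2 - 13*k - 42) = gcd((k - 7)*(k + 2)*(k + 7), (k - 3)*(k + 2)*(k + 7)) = k^2 + 9*k + 14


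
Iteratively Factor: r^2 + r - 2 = (r + 2)*(r - 1)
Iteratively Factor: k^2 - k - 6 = (k + 2)*(k - 3)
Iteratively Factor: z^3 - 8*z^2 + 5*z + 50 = (z - 5)*(z^2 - 3*z - 10) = (z - 5)*(z + 2)*(z - 5)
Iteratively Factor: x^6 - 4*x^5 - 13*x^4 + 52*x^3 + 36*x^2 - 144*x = (x - 4)*(x^5 - 13*x^3 + 36*x) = x*(x - 4)*(x^4 - 13*x^2 + 36) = x*(x - 4)*(x - 3)*(x^3 + 3*x^2 - 4*x - 12) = x*(x - 4)*(x - 3)*(x + 3)*(x^2 - 4) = x*(x - 4)*(x - 3)*(x + 2)*(x + 3)*(x - 2)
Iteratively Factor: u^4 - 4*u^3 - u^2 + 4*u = (u - 1)*(u^3 - 3*u^2 - 4*u) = (u - 1)*(u + 1)*(u^2 - 4*u) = (u - 4)*(u - 1)*(u + 1)*(u)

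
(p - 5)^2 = p^2 - 10*p + 25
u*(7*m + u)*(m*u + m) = 7*m^2*u^2 + 7*m^2*u + m*u^3 + m*u^2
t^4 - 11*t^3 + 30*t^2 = t^2*(t - 6)*(t - 5)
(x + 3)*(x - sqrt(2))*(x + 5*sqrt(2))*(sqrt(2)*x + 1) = sqrt(2)*x^4 + 3*sqrt(2)*x^3 + 9*x^3 - 6*sqrt(2)*x^2 + 27*x^2 - 18*sqrt(2)*x - 10*x - 30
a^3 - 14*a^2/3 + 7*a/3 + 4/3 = (a - 4)*(a - 1)*(a + 1/3)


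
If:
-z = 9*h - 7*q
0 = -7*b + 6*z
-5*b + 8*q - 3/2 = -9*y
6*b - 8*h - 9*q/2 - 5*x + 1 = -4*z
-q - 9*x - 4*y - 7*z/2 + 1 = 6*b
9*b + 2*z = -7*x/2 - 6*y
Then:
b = -356220/1382953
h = -304696/1382953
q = -451122/1382953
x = 410178/1382953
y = 45641/145574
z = -415590/1382953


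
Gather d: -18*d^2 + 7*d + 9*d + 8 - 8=-18*d^2 + 16*d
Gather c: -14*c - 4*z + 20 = -14*c - 4*z + 20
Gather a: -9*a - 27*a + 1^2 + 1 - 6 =-36*a - 4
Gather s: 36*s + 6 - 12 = 36*s - 6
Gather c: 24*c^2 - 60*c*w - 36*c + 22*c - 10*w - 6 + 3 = 24*c^2 + c*(-60*w - 14) - 10*w - 3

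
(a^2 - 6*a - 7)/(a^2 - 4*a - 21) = (a + 1)/(a + 3)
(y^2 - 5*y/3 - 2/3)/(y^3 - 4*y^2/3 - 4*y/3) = (3*y + 1)/(y*(3*y + 2))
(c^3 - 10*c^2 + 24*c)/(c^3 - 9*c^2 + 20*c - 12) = c*(c - 4)/(c^2 - 3*c + 2)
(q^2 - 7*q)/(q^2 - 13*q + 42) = q/(q - 6)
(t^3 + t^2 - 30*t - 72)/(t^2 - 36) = (t^2 + 7*t + 12)/(t + 6)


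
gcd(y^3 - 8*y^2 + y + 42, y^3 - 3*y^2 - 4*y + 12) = y^2 - y - 6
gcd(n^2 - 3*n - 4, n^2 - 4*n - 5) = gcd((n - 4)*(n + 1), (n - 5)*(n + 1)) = n + 1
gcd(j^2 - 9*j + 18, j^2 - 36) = j - 6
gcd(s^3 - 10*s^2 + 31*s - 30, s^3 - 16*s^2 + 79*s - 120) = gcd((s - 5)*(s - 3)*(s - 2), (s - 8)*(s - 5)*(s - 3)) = s^2 - 8*s + 15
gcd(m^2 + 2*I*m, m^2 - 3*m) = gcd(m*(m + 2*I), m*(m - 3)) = m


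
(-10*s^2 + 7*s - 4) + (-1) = -10*s^2 + 7*s - 5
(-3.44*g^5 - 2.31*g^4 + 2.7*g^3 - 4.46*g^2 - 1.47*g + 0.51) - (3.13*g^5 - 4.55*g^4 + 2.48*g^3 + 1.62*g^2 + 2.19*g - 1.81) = -6.57*g^5 + 2.24*g^4 + 0.22*g^3 - 6.08*g^2 - 3.66*g + 2.32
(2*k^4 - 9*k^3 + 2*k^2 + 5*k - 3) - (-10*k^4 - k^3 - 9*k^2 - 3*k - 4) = 12*k^4 - 8*k^3 + 11*k^2 + 8*k + 1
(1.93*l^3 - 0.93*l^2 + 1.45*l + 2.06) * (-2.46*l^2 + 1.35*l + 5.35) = -4.7478*l^5 + 4.8933*l^4 + 5.503*l^3 - 8.0856*l^2 + 10.5385*l + 11.021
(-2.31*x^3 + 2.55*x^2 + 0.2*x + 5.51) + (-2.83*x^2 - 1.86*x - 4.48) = -2.31*x^3 - 0.28*x^2 - 1.66*x + 1.03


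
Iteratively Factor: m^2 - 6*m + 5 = (m - 5)*(m - 1)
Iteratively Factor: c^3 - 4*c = (c + 2)*(c^2 - 2*c) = c*(c + 2)*(c - 2)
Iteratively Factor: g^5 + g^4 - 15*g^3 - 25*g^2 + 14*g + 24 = (g + 1)*(g^4 - 15*g^2 - 10*g + 24) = (g + 1)*(g + 3)*(g^3 - 3*g^2 - 6*g + 8) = (g - 4)*(g + 1)*(g + 3)*(g^2 + g - 2) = (g - 4)*(g + 1)*(g + 2)*(g + 3)*(g - 1)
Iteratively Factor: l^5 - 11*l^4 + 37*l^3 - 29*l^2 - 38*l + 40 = (l - 2)*(l^4 - 9*l^3 + 19*l^2 + 9*l - 20) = (l - 5)*(l - 2)*(l^3 - 4*l^2 - l + 4) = (l - 5)*(l - 2)*(l + 1)*(l^2 - 5*l + 4) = (l - 5)*(l - 2)*(l - 1)*(l + 1)*(l - 4)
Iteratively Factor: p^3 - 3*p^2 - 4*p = (p + 1)*(p^2 - 4*p) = p*(p + 1)*(p - 4)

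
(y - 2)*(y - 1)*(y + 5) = y^3 + 2*y^2 - 13*y + 10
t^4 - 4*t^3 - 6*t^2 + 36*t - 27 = (t - 3)^2*(t - 1)*(t + 3)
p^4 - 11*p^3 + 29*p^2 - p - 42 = (p - 7)*(p - 3)*(p - 2)*(p + 1)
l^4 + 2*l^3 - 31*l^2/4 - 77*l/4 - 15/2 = (l - 3)*(l + 1/2)*(l + 2)*(l + 5/2)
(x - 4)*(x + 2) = x^2 - 2*x - 8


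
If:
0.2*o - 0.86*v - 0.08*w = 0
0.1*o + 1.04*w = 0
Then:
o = -10.4*w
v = -2.51162790697674*w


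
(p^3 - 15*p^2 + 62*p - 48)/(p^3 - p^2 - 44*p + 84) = (p^2 - 9*p + 8)/(p^2 + 5*p - 14)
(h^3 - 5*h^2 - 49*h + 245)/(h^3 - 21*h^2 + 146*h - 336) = (h^2 + 2*h - 35)/(h^2 - 14*h + 48)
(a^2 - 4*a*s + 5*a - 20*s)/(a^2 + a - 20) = (a - 4*s)/(a - 4)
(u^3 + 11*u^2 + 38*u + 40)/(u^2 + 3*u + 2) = (u^2 + 9*u + 20)/(u + 1)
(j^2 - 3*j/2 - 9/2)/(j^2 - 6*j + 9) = (j + 3/2)/(j - 3)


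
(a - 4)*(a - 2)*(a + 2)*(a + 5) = a^4 + a^3 - 24*a^2 - 4*a + 80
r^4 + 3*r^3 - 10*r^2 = r^2*(r - 2)*(r + 5)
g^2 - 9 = (g - 3)*(g + 3)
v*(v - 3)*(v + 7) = v^3 + 4*v^2 - 21*v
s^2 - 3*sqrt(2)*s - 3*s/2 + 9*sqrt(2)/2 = (s - 3/2)*(s - 3*sqrt(2))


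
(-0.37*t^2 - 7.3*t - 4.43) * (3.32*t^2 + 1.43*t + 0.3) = -1.2284*t^4 - 24.7651*t^3 - 25.2576*t^2 - 8.5249*t - 1.329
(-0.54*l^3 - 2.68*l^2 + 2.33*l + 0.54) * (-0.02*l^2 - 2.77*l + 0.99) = 0.0108*l^5 + 1.5494*l^4 + 6.8424*l^3 - 9.1181*l^2 + 0.8109*l + 0.5346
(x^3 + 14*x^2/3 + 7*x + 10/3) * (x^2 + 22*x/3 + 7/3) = x^5 + 12*x^4 + 392*x^3/9 + 590*x^2/9 + 367*x/9 + 70/9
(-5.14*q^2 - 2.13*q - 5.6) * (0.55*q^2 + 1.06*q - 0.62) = -2.827*q^4 - 6.6199*q^3 - 2.151*q^2 - 4.6154*q + 3.472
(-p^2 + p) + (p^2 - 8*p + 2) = 2 - 7*p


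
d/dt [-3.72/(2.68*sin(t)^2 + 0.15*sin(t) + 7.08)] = (19.9392*sin(t) + 0.558)*cos(t)/(2.68*sin(t)^2 + 0.15*sin(t) + 7.08)^2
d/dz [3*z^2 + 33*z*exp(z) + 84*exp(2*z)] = 33*z*exp(z) + 6*z + 168*exp(2*z) + 33*exp(z)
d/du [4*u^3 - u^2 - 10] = 2*u*(6*u - 1)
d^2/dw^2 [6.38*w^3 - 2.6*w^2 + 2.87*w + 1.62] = 38.28*w - 5.2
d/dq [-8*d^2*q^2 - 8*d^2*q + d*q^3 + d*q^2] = d*(-16*d*q - 8*d + 3*q^2 + 2*q)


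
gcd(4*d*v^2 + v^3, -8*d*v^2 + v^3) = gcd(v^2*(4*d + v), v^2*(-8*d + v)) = v^2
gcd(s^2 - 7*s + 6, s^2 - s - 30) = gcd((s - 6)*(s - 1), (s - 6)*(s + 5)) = s - 6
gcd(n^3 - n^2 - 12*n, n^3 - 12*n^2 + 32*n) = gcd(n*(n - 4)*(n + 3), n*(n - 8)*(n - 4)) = n^2 - 4*n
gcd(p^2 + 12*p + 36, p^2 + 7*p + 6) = p + 6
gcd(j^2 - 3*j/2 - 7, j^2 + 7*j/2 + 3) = j + 2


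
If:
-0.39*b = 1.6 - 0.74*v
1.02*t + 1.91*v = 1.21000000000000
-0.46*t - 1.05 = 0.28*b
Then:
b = -1.53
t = -1.35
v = 1.35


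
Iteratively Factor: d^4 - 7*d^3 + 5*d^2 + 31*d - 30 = (d - 3)*(d^3 - 4*d^2 - 7*d + 10) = (d - 3)*(d + 2)*(d^2 - 6*d + 5) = (d - 5)*(d - 3)*(d + 2)*(d - 1)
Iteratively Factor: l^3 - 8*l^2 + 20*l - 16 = (l - 2)*(l^2 - 6*l + 8) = (l - 2)^2*(l - 4)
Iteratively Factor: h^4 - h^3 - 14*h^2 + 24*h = (h + 4)*(h^3 - 5*h^2 + 6*h) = (h - 3)*(h + 4)*(h^2 - 2*h) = h*(h - 3)*(h + 4)*(h - 2)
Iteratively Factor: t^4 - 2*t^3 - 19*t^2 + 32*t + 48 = (t - 4)*(t^3 + 2*t^2 - 11*t - 12) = (t - 4)*(t - 3)*(t^2 + 5*t + 4) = (t - 4)*(t - 3)*(t + 4)*(t + 1)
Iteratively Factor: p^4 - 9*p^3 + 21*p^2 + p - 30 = (p + 1)*(p^3 - 10*p^2 + 31*p - 30) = (p - 2)*(p + 1)*(p^2 - 8*p + 15) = (p - 5)*(p - 2)*(p + 1)*(p - 3)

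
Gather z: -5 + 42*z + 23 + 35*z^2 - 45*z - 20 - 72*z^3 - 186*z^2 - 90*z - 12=-72*z^3 - 151*z^2 - 93*z - 14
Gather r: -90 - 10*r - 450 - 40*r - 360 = -50*r - 900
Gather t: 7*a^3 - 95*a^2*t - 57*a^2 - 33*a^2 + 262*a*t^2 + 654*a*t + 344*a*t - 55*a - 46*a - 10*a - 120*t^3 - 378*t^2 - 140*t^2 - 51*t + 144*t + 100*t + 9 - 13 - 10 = 7*a^3 - 90*a^2 - 111*a - 120*t^3 + t^2*(262*a - 518) + t*(-95*a^2 + 998*a + 193) - 14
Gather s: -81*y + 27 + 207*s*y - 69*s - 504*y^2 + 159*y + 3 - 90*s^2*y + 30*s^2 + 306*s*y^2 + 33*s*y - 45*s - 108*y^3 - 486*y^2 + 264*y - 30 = s^2*(30 - 90*y) + s*(306*y^2 + 240*y - 114) - 108*y^3 - 990*y^2 + 342*y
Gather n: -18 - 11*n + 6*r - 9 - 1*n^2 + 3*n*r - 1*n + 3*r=-n^2 + n*(3*r - 12) + 9*r - 27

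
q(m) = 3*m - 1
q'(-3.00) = 3.00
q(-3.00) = -10.00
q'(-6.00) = 3.00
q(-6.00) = -19.00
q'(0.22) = 3.00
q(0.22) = -0.34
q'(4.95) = 3.00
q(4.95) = 13.85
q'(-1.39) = 3.00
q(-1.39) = -5.17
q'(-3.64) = 3.00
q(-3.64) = -11.92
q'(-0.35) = 3.00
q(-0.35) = -2.05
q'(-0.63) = 3.00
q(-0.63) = -2.89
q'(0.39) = 3.00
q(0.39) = 0.17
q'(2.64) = 3.00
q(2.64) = 6.92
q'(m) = 3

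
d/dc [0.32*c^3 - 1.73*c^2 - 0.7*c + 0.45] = 0.96*c^2 - 3.46*c - 0.7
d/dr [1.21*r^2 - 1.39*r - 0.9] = 2.42*r - 1.39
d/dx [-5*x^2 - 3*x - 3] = -10*x - 3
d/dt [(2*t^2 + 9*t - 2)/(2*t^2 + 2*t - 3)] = (-14*t^2 - 4*t - 23)/(4*t^4 + 8*t^3 - 8*t^2 - 12*t + 9)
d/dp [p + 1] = 1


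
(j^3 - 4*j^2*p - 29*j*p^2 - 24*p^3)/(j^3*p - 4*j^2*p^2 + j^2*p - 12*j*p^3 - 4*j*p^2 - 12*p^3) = (-j^3 + 4*j^2*p + 29*j*p^2 + 24*p^3)/(p*(-j^3 + 4*j^2*p - j^2 + 12*j*p^2 + 4*j*p + 12*p^2))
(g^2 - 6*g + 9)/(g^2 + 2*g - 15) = (g - 3)/(g + 5)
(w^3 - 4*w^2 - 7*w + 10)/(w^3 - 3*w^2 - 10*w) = (w - 1)/w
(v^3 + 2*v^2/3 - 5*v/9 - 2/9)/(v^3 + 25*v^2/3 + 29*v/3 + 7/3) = (v - 2/3)/(v + 7)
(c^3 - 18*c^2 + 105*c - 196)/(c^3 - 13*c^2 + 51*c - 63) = (c^2 - 11*c + 28)/(c^2 - 6*c + 9)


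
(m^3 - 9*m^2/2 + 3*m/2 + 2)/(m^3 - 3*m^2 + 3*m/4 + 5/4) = 2*(m - 4)/(2*m - 5)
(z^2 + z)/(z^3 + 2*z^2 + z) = 1/(z + 1)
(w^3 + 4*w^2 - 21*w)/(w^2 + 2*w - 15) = w*(w + 7)/(w + 5)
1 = 1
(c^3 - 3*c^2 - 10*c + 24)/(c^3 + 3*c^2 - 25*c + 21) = (c^3 - 3*c^2 - 10*c + 24)/(c^3 + 3*c^2 - 25*c + 21)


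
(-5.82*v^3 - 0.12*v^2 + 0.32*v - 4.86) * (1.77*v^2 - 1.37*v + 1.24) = -10.3014*v^5 + 7.761*v^4 - 6.486*v^3 - 9.1894*v^2 + 7.055*v - 6.0264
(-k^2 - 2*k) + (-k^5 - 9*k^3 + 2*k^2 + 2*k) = -k^5 - 9*k^3 + k^2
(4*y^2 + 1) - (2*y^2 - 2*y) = 2*y^2 + 2*y + 1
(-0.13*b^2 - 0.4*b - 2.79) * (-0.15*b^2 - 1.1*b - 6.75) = 0.0195*b^4 + 0.203*b^3 + 1.736*b^2 + 5.769*b + 18.8325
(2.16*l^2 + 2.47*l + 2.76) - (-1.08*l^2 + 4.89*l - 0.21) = 3.24*l^2 - 2.42*l + 2.97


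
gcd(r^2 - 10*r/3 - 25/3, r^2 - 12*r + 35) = r - 5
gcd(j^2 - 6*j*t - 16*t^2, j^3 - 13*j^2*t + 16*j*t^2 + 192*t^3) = -j + 8*t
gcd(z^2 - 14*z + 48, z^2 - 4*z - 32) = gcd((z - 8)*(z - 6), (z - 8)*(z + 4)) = z - 8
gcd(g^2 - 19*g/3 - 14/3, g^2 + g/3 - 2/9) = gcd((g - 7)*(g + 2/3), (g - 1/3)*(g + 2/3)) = g + 2/3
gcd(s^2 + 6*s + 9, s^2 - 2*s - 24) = 1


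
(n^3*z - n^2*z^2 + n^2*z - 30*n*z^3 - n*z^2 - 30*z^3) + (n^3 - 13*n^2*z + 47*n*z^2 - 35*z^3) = n^3*z + n^3 - n^2*z^2 - 12*n^2*z - 30*n*z^3 + 46*n*z^2 - 65*z^3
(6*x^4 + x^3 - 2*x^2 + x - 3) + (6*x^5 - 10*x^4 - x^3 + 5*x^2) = 6*x^5 - 4*x^4 + 3*x^2 + x - 3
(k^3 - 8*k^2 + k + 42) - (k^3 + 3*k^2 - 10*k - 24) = -11*k^2 + 11*k + 66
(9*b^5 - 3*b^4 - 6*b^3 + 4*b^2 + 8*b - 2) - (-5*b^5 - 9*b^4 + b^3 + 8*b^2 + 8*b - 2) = 14*b^5 + 6*b^4 - 7*b^3 - 4*b^2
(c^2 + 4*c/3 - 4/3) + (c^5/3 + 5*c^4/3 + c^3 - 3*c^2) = c^5/3 + 5*c^4/3 + c^3 - 2*c^2 + 4*c/3 - 4/3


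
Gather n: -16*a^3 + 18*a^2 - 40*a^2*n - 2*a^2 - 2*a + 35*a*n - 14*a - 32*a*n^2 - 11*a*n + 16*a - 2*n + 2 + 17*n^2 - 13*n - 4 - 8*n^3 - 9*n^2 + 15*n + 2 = -16*a^3 + 16*a^2 - 8*n^3 + n^2*(8 - 32*a) + n*(-40*a^2 + 24*a)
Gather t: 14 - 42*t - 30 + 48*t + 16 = 6*t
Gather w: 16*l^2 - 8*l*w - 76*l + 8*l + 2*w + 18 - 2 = 16*l^2 - 68*l + w*(2 - 8*l) + 16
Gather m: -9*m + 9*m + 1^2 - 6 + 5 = 0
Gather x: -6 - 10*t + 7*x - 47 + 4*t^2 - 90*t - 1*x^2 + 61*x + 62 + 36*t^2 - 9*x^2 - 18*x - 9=40*t^2 - 100*t - 10*x^2 + 50*x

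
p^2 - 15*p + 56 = (p - 8)*(p - 7)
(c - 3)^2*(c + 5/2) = c^3 - 7*c^2/2 - 6*c + 45/2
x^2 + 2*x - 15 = (x - 3)*(x + 5)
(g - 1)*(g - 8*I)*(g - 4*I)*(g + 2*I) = g^4 - g^3 - 10*I*g^3 - 8*g^2 + 10*I*g^2 + 8*g - 64*I*g + 64*I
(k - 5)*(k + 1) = k^2 - 4*k - 5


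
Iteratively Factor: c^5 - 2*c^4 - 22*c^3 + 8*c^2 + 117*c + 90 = (c - 3)*(c^4 + c^3 - 19*c^2 - 49*c - 30) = (c - 5)*(c - 3)*(c^3 + 6*c^2 + 11*c + 6) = (c - 5)*(c - 3)*(c + 2)*(c^2 + 4*c + 3) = (c - 5)*(c - 3)*(c + 1)*(c + 2)*(c + 3)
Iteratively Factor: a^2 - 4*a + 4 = (a - 2)*(a - 2)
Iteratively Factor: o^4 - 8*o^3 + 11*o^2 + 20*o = (o - 5)*(o^3 - 3*o^2 - 4*o) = (o - 5)*(o + 1)*(o^2 - 4*o) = o*(o - 5)*(o + 1)*(o - 4)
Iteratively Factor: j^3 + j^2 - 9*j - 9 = (j + 3)*(j^2 - 2*j - 3) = (j + 1)*(j + 3)*(j - 3)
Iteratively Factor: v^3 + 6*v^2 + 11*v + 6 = (v + 2)*(v^2 + 4*v + 3) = (v + 1)*(v + 2)*(v + 3)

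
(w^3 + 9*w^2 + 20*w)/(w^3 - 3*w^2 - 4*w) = (w^2 + 9*w + 20)/(w^2 - 3*w - 4)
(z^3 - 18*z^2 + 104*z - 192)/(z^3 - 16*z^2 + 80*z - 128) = (z - 6)/(z - 4)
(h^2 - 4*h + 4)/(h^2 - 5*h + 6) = (h - 2)/(h - 3)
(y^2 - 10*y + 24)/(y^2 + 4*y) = (y^2 - 10*y + 24)/(y*(y + 4))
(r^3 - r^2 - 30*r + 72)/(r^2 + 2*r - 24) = r - 3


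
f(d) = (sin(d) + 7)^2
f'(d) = 2*(sin(d) + 7)*cos(d)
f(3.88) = 40.03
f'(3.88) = -9.36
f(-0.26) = 45.47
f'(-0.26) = 13.03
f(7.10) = 59.74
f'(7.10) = 10.58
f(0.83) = 59.88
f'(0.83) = 10.44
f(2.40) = 58.91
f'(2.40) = -11.32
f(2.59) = 56.61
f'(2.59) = -12.82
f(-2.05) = 37.36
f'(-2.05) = -5.64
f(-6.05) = 52.29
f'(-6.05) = 14.07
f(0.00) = 49.00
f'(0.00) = 14.00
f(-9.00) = 43.40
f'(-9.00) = -12.00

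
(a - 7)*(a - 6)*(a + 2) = a^3 - 11*a^2 + 16*a + 84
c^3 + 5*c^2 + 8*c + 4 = (c + 1)*(c + 2)^2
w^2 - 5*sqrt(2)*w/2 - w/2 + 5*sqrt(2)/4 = (w - 1/2)*(w - 5*sqrt(2)/2)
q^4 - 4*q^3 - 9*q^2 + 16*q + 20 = (q - 5)*(q - 2)*(q + 1)*(q + 2)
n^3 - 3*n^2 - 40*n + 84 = (n - 7)*(n - 2)*(n + 6)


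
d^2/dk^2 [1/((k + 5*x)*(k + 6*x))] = 2*((k + 5*x)^2 + (k + 5*x)*(k + 6*x) + (k + 6*x)^2)/((k + 5*x)^3*(k + 6*x)^3)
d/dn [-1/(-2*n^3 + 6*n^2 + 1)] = 6*n*(2 - n)/(-2*n^3 + 6*n^2 + 1)^2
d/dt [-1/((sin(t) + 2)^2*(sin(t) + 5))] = 3*(sin(t) + 4)*cos(t)/((sin(t) + 2)^3*(sin(t) + 5)^2)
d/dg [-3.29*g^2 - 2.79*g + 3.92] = -6.58*g - 2.79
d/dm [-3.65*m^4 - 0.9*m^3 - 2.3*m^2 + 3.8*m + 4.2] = -14.6*m^3 - 2.7*m^2 - 4.6*m + 3.8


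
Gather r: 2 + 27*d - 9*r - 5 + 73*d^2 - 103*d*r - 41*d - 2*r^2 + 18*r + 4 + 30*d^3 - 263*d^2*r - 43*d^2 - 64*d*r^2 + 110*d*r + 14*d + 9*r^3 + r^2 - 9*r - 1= 30*d^3 + 30*d^2 + 9*r^3 + r^2*(-64*d - 1) + r*(-263*d^2 + 7*d)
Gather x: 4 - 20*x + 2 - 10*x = 6 - 30*x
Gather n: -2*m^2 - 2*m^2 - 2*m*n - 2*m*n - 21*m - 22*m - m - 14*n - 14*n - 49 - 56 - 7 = -4*m^2 - 44*m + n*(-4*m - 28) - 112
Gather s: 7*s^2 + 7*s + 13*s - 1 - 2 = 7*s^2 + 20*s - 3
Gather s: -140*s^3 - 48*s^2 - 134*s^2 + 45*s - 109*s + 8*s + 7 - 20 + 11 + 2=-140*s^3 - 182*s^2 - 56*s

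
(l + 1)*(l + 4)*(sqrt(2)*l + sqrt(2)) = sqrt(2)*l^3 + 6*sqrt(2)*l^2 + 9*sqrt(2)*l + 4*sqrt(2)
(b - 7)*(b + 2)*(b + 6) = b^3 + b^2 - 44*b - 84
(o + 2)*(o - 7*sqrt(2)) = o^2 - 7*sqrt(2)*o + 2*o - 14*sqrt(2)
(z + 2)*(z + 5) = z^2 + 7*z + 10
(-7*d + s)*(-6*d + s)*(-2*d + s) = -84*d^3 + 68*d^2*s - 15*d*s^2 + s^3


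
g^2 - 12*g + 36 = (g - 6)^2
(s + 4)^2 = s^2 + 8*s + 16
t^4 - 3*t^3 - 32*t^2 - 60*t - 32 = (t - 8)*(t + 1)*(t + 2)^2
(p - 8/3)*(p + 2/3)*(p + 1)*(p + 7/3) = p^4 + 4*p^3/3 - 55*p^2/9 - 286*p/27 - 112/27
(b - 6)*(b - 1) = b^2 - 7*b + 6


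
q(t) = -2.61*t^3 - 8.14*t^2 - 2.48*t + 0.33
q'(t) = -7.83*t^2 - 16.28*t - 2.48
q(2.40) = -88.59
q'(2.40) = -86.65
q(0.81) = -8.41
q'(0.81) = -20.80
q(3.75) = -261.08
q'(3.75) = -173.64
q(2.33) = -82.65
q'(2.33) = -82.92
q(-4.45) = 80.17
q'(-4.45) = -85.09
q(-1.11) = -3.38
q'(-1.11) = 5.94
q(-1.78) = -6.33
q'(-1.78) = 1.69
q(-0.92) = -2.25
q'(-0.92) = 5.87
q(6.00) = -871.35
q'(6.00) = -382.04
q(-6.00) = 285.93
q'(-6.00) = -186.68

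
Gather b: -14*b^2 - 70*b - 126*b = -14*b^2 - 196*b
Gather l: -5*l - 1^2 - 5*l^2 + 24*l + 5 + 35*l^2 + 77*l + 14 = 30*l^2 + 96*l + 18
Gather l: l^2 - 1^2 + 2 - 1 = l^2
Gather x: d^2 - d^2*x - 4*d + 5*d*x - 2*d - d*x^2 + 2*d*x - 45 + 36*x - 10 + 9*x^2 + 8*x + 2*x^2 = d^2 - 6*d + x^2*(11 - d) + x*(-d^2 + 7*d + 44) - 55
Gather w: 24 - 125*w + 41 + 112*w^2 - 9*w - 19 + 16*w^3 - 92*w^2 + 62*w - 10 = 16*w^3 + 20*w^2 - 72*w + 36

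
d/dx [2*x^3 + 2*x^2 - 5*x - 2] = 6*x^2 + 4*x - 5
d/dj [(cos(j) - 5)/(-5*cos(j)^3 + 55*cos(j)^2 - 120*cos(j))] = 2*(-cos(j)^3 + 13*cos(j)^2 - 55*cos(j) + 60)*sin(j)/(5*(cos(j) - 8)^2*(cos(j) - 3)^2*cos(j)^2)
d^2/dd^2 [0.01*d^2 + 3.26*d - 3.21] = 0.0200000000000000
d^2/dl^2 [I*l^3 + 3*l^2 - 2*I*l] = 6*I*l + 6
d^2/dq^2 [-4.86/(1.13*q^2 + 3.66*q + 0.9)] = (12.411468*q^2 + 40.199976*q - 4.86*(2.26*q + 3.66)*(4.52*q + 7.32) + 9.88524)/(1.13*q^2 + 3.66*q + 0.9)^3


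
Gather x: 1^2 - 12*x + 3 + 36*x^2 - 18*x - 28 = 36*x^2 - 30*x - 24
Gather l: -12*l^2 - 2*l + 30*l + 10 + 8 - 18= -12*l^2 + 28*l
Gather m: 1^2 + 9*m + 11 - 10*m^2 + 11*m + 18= -10*m^2 + 20*m + 30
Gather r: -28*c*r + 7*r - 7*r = -28*c*r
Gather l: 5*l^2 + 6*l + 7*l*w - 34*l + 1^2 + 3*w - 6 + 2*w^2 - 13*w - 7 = 5*l^2 + l*(7*w - 28) + 2*w^2 - 10*w - 12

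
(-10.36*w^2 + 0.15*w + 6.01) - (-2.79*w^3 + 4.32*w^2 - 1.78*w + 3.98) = 2.79*w^3 - 14.68*w^2 + 1.93*w + 2.03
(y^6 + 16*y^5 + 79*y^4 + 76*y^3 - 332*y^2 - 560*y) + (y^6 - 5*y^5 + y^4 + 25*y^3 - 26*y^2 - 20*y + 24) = 2*y^6 + 11*y^5 + 80*y^4 + 101*y^3 - 358*y^2 - 580*y + 24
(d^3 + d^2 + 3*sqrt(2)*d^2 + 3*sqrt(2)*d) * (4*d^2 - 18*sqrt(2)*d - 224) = 4*d^5 - 6*sqrt(2)*d^4 + 4*d^4 - 332*d^3 - 6*sqrt(2)*d^3 - 672*sqrt(2)*d^2 - 332*d^2 - 672*sqrt(2)*d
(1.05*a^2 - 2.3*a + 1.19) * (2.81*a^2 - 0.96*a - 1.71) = 2.9505*a^4 - 7.471*a^3 + 3.7564*a^2 + 2.7906*a - 2.0349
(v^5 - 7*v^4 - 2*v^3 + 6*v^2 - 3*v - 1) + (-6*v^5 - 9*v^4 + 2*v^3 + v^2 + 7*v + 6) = -5*v^5 - 16*v^4 + 7*v^2 + 4*v + 5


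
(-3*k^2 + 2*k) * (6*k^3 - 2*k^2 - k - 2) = -18*k^5 + 18*k^4 - k^3 + 4*k^2 - 4*k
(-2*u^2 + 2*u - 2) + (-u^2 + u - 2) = -3*u^2 + 3*u - 4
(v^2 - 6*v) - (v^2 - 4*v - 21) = 21 - 2*v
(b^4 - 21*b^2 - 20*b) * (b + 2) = b^5 + 2*b^4 - 21*b^3 - 62*b^2 - 40*b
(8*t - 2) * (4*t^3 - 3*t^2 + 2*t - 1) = 32*t^4 - 32*t^3 + 22*t^2 - 12*t + 2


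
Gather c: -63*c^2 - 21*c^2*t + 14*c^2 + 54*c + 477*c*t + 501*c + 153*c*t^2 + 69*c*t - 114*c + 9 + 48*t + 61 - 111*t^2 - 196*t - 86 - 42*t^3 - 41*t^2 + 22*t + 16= c^2*(-21*t - 49) + c*(153*t^2 + 546*t + 441) - 42*t^3 - 152*t^2 - 126*t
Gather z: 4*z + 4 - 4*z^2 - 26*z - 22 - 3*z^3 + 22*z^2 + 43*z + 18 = -3*z^3 + 18*z^2 + 21*z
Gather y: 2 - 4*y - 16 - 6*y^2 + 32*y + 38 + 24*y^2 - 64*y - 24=18*y^2 - 36*y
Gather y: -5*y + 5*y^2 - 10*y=5*y^2 - 15*y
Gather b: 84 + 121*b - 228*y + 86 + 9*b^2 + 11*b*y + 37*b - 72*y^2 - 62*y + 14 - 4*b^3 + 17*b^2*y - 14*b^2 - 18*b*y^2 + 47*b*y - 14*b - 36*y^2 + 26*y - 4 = -4*b^3 + b^2*(17*y - 5) + b*(-18*y^2 + 58*y + 144) - 108*y^2 - 264*y + 180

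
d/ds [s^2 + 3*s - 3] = 2*s + 3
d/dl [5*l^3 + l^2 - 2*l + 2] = 15*l^2 + 2*l - 2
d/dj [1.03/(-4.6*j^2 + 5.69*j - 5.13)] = (9.476*j - 5.8607)/(4.6*j^2 - 5.69*j + 5.13)^2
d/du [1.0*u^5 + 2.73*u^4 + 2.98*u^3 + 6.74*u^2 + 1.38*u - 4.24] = 5.0*u^4 + 10.92*u^3 + 8.94*u^2 + 13.48*u + 1.38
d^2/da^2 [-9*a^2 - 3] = -18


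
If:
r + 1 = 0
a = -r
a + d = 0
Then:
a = 1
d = -1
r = -1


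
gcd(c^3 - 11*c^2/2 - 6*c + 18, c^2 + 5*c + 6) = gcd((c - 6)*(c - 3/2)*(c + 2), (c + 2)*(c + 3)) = c + 2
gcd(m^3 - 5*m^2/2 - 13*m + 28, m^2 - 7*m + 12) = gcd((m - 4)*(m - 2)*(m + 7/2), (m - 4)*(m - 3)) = m - 4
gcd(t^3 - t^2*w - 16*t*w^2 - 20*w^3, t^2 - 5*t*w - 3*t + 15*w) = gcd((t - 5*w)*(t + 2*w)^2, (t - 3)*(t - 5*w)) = t - 5*w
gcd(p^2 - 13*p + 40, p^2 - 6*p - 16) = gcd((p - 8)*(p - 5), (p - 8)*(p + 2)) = p - 8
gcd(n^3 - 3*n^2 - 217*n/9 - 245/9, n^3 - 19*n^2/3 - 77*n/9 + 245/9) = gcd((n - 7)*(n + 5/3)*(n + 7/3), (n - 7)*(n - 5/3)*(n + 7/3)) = n^2 - 14*n/3 - 49/3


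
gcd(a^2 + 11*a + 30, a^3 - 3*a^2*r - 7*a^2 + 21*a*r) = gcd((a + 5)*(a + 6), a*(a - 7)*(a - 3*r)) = 1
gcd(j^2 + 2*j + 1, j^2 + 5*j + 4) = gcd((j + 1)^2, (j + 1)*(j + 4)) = j + 1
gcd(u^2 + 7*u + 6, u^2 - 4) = 1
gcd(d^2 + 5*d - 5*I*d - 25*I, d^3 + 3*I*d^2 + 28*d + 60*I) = d - 5*I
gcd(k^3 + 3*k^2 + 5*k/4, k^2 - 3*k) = k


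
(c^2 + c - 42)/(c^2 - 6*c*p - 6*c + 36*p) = (-c - 7)/(-c + 6*p)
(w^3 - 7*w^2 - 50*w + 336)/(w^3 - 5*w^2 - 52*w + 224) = (w - 6)/(w - 4)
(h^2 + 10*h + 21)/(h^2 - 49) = (h + 3)/(h - 7)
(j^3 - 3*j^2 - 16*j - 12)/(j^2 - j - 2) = (j^2 - 4*j - 12)/(j - 2)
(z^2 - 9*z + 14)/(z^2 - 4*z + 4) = (z - 7)/(z - 2)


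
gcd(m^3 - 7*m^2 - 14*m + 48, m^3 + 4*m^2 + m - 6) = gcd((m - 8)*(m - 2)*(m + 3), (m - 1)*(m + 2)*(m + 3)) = m + 3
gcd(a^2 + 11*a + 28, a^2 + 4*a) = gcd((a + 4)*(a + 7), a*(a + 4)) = a + 4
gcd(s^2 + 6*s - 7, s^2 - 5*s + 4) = s - 1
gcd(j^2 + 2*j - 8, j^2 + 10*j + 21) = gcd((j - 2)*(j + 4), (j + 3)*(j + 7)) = 1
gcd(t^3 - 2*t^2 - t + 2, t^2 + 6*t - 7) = t - 1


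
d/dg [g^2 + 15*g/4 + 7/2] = 2*g + 15/4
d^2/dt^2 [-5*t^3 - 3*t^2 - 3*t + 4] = -30*t - 6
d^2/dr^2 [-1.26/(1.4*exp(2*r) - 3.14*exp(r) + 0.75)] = (-1.26*(2.8*exp(r) - 3.14)*(5.6*exp(r) - 6.28)*exp(r) + (7.056*exp(r) - 3.9564)*(1.4*exp(2*r) - 3.14*exp(r) + 0.75))*exp(r)/(1.4*exp(2*r) - 3.14*exp(r) + 0.75)^3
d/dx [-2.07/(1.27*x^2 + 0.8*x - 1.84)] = (5.2578*x + 1.656)/(1.27*x^2 + 0.8*x - 1.84)^2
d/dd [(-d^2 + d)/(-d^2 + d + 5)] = 5*(1 - 2*d)/(d^4 - 2*d^3 - 9*d^2 + 10*d + 25)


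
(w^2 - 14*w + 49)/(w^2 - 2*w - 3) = (-w^2 + 14*w - 49)/(-w^2 + 2*w + 3)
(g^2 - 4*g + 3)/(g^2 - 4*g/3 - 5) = 3*(g - 1)/(3*g + 5)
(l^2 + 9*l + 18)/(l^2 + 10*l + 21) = (l + 6)/(l + 7)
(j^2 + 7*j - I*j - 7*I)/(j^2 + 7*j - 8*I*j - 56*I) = (j - I)/(j - 8*I)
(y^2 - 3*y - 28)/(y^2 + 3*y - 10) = (y^2 - 3*y - 28)/(y^2 + 3*y - 10)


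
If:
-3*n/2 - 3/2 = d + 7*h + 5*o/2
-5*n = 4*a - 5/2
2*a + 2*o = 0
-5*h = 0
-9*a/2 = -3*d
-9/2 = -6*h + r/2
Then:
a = 45/44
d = 135/88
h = 0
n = -7/22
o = -45/44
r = -9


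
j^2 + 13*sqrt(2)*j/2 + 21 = (j + 3*sqrt(2))*(j + 7*sqrt(2)/2)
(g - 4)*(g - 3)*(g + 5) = g^3 - 2*g^2 - 23*g + 60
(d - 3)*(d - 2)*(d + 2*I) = d^3 - 5*d^2 + 2*I*d^2 + 6*d - 10*I*d + 12*I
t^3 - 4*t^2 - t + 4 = (t - 4)*(t - 1)*(t + 1)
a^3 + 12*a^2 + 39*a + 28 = (a + 1)*(a + 4)*(a + 7)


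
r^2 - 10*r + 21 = (r - 7)*(r - 3)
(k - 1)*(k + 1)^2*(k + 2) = k^4 + 3*k^3 + k^2 - 3*k - 2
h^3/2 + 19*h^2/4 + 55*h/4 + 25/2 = (h/2 + 1)*(h + 5/2)*(h + 5)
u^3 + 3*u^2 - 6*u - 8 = (u - 2)*(u + 1)*(u + 4)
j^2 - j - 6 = (j - 3)*(j + 2)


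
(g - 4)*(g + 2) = g^2 - 2*g - 8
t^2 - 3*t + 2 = (t - 2)*(t - 1)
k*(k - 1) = k^2 - k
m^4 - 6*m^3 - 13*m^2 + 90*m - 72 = (m - 6)*(m - 3)*(m - 1)*(m + 4)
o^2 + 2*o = o*(o + 2)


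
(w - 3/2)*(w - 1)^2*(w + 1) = w^4 - 5*w^3/2 + w^2/2 + 5*w/2 - 3/2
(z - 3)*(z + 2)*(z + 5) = z^3 + 4*z^2 - 11*z - 30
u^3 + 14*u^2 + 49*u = u*(u + 7)^2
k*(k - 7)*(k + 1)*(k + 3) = k^4 - 3*k^3 - 25*k^2 - 21*k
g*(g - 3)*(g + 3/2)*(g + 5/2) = g^4 + g^3 - 33*g^2/4 - 45*g/4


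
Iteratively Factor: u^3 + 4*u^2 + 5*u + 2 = (u + 2)*(u^2 + 2*u + 1) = (u + 1)*(u + 2)*(u + 1)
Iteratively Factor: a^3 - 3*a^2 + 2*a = (a - 2)*(a^2 - a) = a*(a - 2)*(a - 1)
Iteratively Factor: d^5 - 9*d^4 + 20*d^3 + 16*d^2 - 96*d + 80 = (d - 2)*(d^4 - 7*d^3 + 6*d^2 + 28*d - 40) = (d - 2)^2*(d^3 - 5*d^2 - 4*d + 20) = (d - 2)^2*(d + 2)*(d^2 - 7*d + 10) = (d - 5)*(d - 2)^2*(d + 2)*(d - 2)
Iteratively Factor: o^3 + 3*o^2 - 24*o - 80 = (o + 4)*(o^2 - o - 20) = (o + 4)^2*(o - 5)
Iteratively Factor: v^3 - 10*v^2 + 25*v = (v)*(v^2 - 10*v + 25) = v*(v - 5)*(v - 5)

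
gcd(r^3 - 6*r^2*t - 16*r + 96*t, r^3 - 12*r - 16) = r - 4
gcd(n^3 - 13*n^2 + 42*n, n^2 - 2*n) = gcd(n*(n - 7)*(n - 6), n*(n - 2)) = n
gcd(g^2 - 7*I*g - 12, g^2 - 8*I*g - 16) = g - 4*I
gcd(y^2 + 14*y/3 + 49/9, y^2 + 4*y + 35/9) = y + 7/3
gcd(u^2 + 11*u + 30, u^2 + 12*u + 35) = u + 5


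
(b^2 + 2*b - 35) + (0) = b^2 + 2*b - 35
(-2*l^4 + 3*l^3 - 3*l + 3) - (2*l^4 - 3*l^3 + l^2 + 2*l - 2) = -4*l^4 + 6*l^3 - l^2 - 5*l + 5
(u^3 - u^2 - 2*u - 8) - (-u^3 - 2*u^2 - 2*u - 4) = 2*u^3 + u^2 - 4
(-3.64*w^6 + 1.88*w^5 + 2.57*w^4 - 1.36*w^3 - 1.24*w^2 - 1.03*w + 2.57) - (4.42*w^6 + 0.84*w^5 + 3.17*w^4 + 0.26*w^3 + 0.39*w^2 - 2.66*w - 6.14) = -8.06*w^6 + 1.04*w^5 - 0.6*w^4 - 1.62*w^3 - 1.63*w^2 + 1.63*w + 8.71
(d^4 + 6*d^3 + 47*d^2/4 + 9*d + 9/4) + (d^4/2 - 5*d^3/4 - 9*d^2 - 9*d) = 3*d^4/2 + 19*d^3/4 + 11*d^2/4 + 9/4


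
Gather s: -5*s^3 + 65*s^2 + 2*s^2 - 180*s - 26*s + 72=-5*s^3 + 67*s^2 - 206*s + 72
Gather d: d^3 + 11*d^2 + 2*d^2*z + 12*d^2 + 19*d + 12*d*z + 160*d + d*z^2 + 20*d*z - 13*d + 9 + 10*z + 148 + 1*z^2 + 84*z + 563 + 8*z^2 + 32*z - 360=d^3 + d^2*(2*z + 23) + d*(z^2 + 32*z + 166) + 9*z^2 + 126*z + 360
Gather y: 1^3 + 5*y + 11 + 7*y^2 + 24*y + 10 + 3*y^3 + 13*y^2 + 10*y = 3*y^3 + 20*y^2 + 39*y + 22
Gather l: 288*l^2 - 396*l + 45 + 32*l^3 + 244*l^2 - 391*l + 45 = 32*l^3 + 532*l^2 - 787*l + 90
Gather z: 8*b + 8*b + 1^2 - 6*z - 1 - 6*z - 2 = 16*b - 12*z - 2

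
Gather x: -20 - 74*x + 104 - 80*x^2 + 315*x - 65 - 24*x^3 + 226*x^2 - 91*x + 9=-24*x^3 + 146*x^2 + 150*x + 28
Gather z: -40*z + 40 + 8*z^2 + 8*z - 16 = 8*z^2 - 32*z + 24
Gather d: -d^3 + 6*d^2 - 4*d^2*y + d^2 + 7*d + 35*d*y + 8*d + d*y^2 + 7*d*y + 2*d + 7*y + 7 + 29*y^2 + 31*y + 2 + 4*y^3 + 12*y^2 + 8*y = -d^3 + d^2*(7 - 4*y) + d*(y^2 + 42*y + 17) + 4*y^3 + 41*y^2 + 46*y + 9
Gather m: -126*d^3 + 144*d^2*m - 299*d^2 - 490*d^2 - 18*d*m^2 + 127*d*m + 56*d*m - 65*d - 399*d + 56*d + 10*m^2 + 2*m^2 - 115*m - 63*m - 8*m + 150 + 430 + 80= -126*d^3 - 789*d^2 - 408*d + m^2*(12 - 18*d) + m*(144*d^2 + 183*d - 186) + 660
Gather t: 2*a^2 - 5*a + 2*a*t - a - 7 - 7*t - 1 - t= 2*a^2 - 6*a + t*(2*a - 8) - 8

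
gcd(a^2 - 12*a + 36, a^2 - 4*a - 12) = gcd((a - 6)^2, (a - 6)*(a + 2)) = a - 6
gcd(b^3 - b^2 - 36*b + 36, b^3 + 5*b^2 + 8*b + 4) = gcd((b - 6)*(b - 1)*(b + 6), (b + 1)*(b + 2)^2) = 1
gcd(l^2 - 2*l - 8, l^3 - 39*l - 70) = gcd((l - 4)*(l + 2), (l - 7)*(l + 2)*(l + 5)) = l + 2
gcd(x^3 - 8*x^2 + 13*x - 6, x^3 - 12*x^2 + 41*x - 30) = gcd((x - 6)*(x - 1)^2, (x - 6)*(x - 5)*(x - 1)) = x^2 - 7*x + 6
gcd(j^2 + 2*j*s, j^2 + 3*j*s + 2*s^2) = j + 2*s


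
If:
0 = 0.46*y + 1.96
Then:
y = -4.26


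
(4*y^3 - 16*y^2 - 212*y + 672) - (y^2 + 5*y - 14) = 4*y^3 - 17*y^2 - 217*y + 686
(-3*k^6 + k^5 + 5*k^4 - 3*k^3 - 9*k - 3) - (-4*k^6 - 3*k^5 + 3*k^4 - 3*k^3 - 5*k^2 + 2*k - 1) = k^6 + 4*k^5 + 2*k^4 + 5*k^2 - 11*k - 2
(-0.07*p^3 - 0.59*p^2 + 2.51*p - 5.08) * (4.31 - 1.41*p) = 0.0987*p^4 + 0.5302*p^3 - 6.082*p^2 + 17.9809*p - 21.8948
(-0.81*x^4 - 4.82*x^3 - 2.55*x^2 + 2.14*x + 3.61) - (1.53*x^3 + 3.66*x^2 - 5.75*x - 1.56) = -0.81*x^4 - 6.35*x^3 - 6.21*x^2 + 7.89*x + 5.17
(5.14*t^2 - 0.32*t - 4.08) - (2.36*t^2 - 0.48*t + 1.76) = 2.78*t^2 + 0.16*t - 5.84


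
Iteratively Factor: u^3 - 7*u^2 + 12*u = (u - 4)*(u^2 - 3*u) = u*(u - 4)*(u - 3)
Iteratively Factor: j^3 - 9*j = (j)*(j^2 - 9) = j*(j + 3)*(j - 3)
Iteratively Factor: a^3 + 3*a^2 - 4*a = (a + 4)*(a^2 - a) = a*(a + 4)*(a - 1)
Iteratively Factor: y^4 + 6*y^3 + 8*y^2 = (y)*(y^3 + 6*y^2 + 8*y) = y^2*(y^2 + 6*y + 8) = y^2*(y + 4)*(y + 2)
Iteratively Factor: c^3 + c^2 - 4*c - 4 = (c + 2)*(c^2 - c - 2) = (c - 2)*(c + 2)*(c + 1)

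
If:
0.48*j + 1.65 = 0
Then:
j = -3.44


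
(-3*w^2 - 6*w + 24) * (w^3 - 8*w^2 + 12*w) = -3*w^5 + 18*w^4 + 36*w^3 - 264*w^2 + 288*w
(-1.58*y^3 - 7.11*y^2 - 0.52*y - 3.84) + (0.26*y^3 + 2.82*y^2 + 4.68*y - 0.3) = -1.32*y^3 - 4.29*y^2 + 4.16*y - 4.14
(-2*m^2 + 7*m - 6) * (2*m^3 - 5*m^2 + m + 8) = -4*m^5 + 24*m^4 - 49*m^3 + 21*m^2 + 50*m - 48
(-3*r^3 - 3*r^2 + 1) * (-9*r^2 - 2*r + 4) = 27*r^5 + 33*r^4 - 6*r^3 - 21*r^2 - 2*r + 4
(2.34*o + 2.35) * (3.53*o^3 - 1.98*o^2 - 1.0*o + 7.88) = 8.2602*o^4 + 3.6623*o^3 - 6.993*o^2 + 16.0892*o + 18.518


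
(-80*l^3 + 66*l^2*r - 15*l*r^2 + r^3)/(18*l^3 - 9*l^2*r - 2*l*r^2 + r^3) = (40*l^2 - 13*l*r + r^2)/(-9*l^2 + r^2)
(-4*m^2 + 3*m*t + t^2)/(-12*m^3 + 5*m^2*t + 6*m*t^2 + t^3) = 1/(3*m + t)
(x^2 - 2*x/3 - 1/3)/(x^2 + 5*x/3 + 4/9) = 3*(x - 1)/(3*x + 4)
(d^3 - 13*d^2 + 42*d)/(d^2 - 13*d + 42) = d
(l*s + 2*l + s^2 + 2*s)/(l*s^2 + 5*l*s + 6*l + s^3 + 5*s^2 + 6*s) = 1/(s + 3)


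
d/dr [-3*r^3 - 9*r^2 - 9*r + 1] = -9*r^2 - 18*r - 9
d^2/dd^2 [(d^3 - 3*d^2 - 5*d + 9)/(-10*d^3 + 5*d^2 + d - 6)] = 2*(250*d^6 + 1470*d^5 - 5700*d^4 + 2469*d^3 - 1917*d^2 + 1827*d - 141)/(1000*d^9 - 1500*d^8 + 450*d^7 + 1975*d^6 - 1845*d^5 + 75*d^4 + 1259*d^3 - 522*d^2 - 108*d + 216)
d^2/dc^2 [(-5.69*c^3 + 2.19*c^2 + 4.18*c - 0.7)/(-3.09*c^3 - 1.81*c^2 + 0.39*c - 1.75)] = (-105.46788*c^6 - 198.324234*c^5 - 445.125006*c^4 + 153.564504*c^3 + 298.2588*c^2 + 158.31837*c - 23.34101)/(29.503629*c^9 + 51.846183*c^8 + 19.19817*c^7 + 42.96988*c^6 + 56.30238*c^5 + 5.371878*c^4 + 20.918106*c^3 + 17.4279*c^2 - 3.583125*c + 5.359375)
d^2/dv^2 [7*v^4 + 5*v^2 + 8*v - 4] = 84*v^2 + 10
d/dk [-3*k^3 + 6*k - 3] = 6 - 9*k^2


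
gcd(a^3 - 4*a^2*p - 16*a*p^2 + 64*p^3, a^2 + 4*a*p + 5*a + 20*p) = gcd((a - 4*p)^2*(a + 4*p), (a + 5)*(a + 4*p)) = a + 4*p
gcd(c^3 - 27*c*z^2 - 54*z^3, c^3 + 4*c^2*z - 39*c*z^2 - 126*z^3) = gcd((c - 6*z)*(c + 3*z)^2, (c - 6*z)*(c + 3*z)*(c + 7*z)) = -c^2 + 3*c*z + 18*z^2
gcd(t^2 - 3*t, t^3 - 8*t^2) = t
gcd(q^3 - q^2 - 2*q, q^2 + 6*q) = q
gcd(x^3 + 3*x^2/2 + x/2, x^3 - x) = x^2 + x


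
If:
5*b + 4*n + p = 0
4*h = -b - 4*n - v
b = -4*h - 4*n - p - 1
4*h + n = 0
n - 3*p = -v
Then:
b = 5/13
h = 7/52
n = -7/13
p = 3/13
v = 16/13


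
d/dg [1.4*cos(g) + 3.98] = -1.4*sin(g)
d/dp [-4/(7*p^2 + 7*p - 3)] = 28*(2*p + 1)/(7*p^2 + 7*p - 3)^2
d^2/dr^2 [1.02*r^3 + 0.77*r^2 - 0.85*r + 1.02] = 6.12*r + 1.54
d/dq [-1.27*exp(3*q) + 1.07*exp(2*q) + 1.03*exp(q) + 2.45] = (-3.81*exp(2*q) + 2.14*exp(q) + 1.03)*exp(q)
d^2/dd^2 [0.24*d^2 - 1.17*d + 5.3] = 0.480000000000000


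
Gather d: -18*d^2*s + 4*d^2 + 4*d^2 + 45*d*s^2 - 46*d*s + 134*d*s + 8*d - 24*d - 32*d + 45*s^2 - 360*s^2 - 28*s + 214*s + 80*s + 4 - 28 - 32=d^2*(8 - 18*s) + d*(45*s^2 + 88*s - 48) - 315*s^2 + 266*s - 56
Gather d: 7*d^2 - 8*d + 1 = 7*d^2 - 8*d + 1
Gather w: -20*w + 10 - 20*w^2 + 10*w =-20*w^2 - 10*w + 10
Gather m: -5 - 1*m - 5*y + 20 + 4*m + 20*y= 3*m + 15*y + 15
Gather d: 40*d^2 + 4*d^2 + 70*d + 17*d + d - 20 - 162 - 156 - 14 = 44*d^2 + 88*d - 352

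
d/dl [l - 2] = 1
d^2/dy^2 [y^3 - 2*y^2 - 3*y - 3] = 6*y - 4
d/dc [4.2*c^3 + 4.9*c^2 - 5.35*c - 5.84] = 12.6*c^2 + 9.8*c - 5.35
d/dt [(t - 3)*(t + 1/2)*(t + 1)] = 3*t^2 - 3*t - 4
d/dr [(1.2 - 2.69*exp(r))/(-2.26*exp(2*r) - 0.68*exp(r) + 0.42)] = (-6.0794*exp(2*r) + 5.424*exp(r) - 0.3138)*exp(r)/(5.1076*exp(4*r) + 3.0736*exp(3*r) - 1.436*exp(2*r) - 0.5712*exp(r) + 0.1764)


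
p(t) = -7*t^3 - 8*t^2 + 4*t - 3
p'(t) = -21*t^2 - 16*t + 4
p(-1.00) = -8.00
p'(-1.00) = -1.00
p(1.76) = -58.90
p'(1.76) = -89.21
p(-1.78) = 4.01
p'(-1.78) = -34.06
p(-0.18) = -3.94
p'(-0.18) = 6.20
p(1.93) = -75.40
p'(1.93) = -105.10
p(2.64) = -177.00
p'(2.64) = -184.60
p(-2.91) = 90.11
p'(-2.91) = -127.27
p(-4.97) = 638.86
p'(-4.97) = -435.20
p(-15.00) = 21762.00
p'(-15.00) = -4481.00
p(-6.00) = 1197.00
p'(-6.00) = -656.00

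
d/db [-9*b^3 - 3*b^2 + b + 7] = -27*b^2 - 6*b + 1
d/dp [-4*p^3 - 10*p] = -12*p^2 - 10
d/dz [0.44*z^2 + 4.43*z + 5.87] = 0.88*z + 4.43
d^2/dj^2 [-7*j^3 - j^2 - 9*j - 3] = -42*j - 2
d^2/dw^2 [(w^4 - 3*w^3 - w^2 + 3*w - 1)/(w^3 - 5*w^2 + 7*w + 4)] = 2*(2*w^6 - 45*w^5 + 129*w^4 + 104*w^3 - 384*w^2 + 153*w - 169)/(w^9 - 15*w^8 + 96*w^7 - 323*w^6 + 552*w^5 - 267*w^4 - 449*w^3 + 348*w^2 + 336*w + 64)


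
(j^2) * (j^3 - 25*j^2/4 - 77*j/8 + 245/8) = j^5 - 25*j^4/4 - 77*j^3/8 + 245*j^2/8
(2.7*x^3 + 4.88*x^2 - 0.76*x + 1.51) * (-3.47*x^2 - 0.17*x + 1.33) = -9.369*x^5 - 17.3926*x^4 + 5.3986*x^3 + 1.3799*x^2 - 1.2675*x + 2.0083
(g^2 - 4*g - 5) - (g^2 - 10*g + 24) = 6*g - 29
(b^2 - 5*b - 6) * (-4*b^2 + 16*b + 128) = -4*b^4 + 36*b^3 + 72*b^2 - 736*b - 768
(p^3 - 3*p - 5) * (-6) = -6*p^3 + 18*p + 30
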